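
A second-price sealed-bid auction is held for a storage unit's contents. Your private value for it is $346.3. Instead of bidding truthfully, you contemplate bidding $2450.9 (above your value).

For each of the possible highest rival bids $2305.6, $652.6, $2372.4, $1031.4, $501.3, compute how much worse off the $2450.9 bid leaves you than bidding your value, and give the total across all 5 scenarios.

$5131.8

The deviation costs you only when the competing bid falls strictly between $346.3 and $2450.9; elsewhere both bids give the same outcome.
$2305.6: truthful payoff $0, deviation payoff −$1959.3 → loss $1959.3.
$652.6: truthful payoff $0, deviation payoff −$306.3 → loss $306.3.
$2372.4: truthful payoff $0, deviation payoff −$2026.1 → loss $2026.1.
$1031.4: truthful payoff $0, deviation payoff −$685.1 → loss $685.1.
$501.3: truthful payoff $0, deviation payoff −$155 → loss $155.
Total loss = $1959.3 + $306.3 + $2026.1 + $685.1 + $155 = $5131.8.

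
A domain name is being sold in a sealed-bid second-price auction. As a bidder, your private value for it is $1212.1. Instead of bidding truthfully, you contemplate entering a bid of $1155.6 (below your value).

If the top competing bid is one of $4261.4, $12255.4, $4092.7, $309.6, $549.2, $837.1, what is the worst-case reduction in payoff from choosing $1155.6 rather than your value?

$0

$4261.4: same outcome either way → loss $0.
$12255.4: same outcome either way → loss $0.
$4092.7: same outcome either way → loss $0.
$309.6: same outcome either way → loss $0.
$549.2: same outcome either way → loss $0.
$837.1: same outcome either way → loss $0.
Maximum loss: $0.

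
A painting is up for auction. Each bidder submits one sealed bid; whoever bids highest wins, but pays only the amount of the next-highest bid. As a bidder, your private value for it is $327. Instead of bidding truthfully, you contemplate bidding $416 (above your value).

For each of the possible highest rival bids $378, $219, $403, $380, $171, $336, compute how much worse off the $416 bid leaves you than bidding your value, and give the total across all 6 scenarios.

The deviation costs you only when the competing bid falls strictly between $327 and $416; elsewhere both bids give the same outcome.
$378: truthful payoff $0, deviation payoff −$51 → loss $51.
$219: outcomes coincide → loss $0.
$403: truthful payoff $0, deviation payoff −$76 → loss $76.
$380: truthful payoff $0, deviation payoff −$53 → loss $53.
$171: outcomes coincide → loss $0.
$336: truthful payoff $0, deviation payoff −$9 → loss $9.
Total loss = $51 + $76 + $53 + $9 = $189.
Truthful bidding weakly dominates here: raising your bid can only win items priced above your value, and lowering it can only forfeit items priced below.

$189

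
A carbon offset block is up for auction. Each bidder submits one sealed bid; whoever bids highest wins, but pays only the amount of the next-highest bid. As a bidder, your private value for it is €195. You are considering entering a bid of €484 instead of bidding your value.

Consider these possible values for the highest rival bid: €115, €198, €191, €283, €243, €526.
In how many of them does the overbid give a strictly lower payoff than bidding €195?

3

The deviation hurts exactly when the highest competing bid lies strictly between €195 and €484 — overbidding then wins at a price above your value.
€115: below both → same outcome either way.
€198: inside the interval → strictly worse (loss €3).
€191: below both → same outcome either way.
€283: inside the interval → strictly worse (loss €88).
€243: inside the interval → strictly worse (loss €48).
€526: above both → same outcome either way.
Count: 3.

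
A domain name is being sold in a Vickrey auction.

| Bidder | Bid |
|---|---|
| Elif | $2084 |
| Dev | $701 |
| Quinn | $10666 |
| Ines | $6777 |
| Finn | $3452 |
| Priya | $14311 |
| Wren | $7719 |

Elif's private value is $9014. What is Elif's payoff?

$0

Highest bid: Priya at $14311, so Priya wins.
Second-highest bid: Quinn at $10666 — that is the price the winner pays.
Elif did not win, so Elif pays nothing and receives nothing: payoff $0.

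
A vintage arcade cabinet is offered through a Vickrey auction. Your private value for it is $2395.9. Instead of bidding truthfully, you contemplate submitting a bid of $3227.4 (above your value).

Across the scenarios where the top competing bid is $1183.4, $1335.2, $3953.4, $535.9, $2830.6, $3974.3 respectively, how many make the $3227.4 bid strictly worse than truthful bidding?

The deviation hurts exactly when the highest competing bid lies strictly between $2395.9 and $3227.4 — overbidding then wins at a price above your value.
$1183.4: below both → same outcome either way.
$1335.2: below both → same outcome either way.
$3953.4: above both → same outcome either way.
$535.9: below both → same outcome either way.
$2830.6: inside the interval → strictly worse (loss $434.7).
$3974.3: above both → same outcome either way.
Count: 1.

1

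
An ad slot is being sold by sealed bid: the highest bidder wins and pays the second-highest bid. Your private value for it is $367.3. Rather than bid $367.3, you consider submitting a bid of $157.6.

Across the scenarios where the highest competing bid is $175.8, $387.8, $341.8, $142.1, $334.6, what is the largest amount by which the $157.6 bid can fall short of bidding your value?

$191.5

$175.8: truthful gives $191.5, deviation gives $0 → loss $191.5.
$387.8: same outcome either way → loss $0.
$341.8: truthful gives $25.5, deviation gives $0 → loss $25.5.
$142.1: same outcome either way → loss $0.
$334.6: truthful gives $32.7, deviation gives $0 → loss $32.7.
Maximum loss: $191.5.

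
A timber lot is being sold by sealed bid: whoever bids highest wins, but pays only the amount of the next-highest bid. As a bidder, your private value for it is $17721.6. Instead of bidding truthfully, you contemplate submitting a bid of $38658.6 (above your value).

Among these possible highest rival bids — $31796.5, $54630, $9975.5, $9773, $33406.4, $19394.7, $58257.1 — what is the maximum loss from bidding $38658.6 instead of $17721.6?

$15684.8

$31796.5: truthful gives $0, deviation gives −$14074.9 → loss $14074.9.
$54630: same outcome either way → loss $0.
$9975.5: same outcome either way → loss $0.
$9773: same outcome either way → loss $0.
$33406.4: truthful gives $0, deviation gives −$15684.8 → loss $15684.8.
$19394.7: truthful gives $0, deviation gives −$1673.1 → loss $1673.1.
$58257.1: same outcome either way → loss $0.
Maximum loss: $15684.8.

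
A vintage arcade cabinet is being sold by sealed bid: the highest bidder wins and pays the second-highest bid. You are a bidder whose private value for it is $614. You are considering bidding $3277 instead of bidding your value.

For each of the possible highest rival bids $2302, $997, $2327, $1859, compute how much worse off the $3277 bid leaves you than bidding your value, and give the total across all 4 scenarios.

$5029

The deviation costs you only when the competing bid falls strictly between $614 and $3277; elsewhere both bids give the same outcome.
$2302: truthful payoff $0, deviation payoff −$1688 → loss $1688.
$997: truthful payoff $0, deviation payoff −$383 → loss $383.
$2327: truthful payoff $0, deviation payoff −$1713 → loss $1713.
$1859: truthful payoff $0, deviation payoff −$1245 → loss $1245.
Total loss = $1688 + $383 + $1713 + $1245 = $5029.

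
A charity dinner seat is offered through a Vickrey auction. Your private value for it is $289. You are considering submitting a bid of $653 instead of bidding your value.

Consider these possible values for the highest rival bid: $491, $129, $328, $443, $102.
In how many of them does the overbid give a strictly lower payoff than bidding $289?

The deviation hurts exactly when the highest competing bid lies strictly between $289 and $653 — overbidding then wins at a price above your value.
$491: inside the interval → strictly worse (loss $202).
$129: below both → same outcome either way.
$328: inside the interval → strictly worse (loss $39).
$443: inside the interval → strictly worse (loss $154).
$102: below both → same outcome either way.
Count: 3.

3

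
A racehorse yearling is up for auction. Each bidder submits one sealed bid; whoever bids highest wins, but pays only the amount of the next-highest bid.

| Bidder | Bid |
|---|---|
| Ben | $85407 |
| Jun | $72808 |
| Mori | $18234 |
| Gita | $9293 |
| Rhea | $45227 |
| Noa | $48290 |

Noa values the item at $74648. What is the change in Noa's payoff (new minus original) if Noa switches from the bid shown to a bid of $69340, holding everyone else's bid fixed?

$0

The highest bid among the other bidders is $85407; Noa's bid doesn't change that.
Original bid $48290: Noa is not highest (top rival bid is $85407); payoff $0.
Alternative bid $69340: Noa is not highest (top rival bid is $85407); payoff $0.
Change in payoff = $0 − ($0) = $0.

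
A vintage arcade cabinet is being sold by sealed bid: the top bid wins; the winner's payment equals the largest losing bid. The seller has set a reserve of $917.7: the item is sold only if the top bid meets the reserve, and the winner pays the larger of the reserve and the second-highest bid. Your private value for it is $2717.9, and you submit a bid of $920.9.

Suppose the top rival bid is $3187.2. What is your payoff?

$0

Your bid $920.9 is below the highest competing bid $3187.2, so you lose. Payoff $0.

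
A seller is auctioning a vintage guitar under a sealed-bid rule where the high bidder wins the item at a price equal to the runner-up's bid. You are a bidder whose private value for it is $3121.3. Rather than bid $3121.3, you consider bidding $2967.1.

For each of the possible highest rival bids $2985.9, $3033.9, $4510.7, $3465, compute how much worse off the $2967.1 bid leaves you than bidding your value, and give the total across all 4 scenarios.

$222.8

The deviation costs you only when the competing bid falls strictly between $2967.1 and $3121.3; elsewhere both bids give the same outcome.
$2985.9: truthful payoff $135.4, deviation payoff $0 → loss $135.4.
$3033.9: truthful payoff $87.4, deviation payoff $0 → loss $87.4.
$4510.7: outcomes coincide → loss $0.
$3465: outcomes coincide → loss $0.
Total loss = $135.4 + $87.4 = $222.8.
In a second-price auction your bid sets only whether you win, not what you pay, so bidding your true value is weakly dominant.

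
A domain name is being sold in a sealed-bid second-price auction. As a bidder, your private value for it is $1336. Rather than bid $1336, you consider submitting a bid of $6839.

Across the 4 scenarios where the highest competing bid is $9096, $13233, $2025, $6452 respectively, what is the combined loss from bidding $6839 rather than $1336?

$5805

The deviation costs you only when the competing bid falls strictly between $1336 and $6839; elsewhere both bids give the same outcome.
$9096: outcomes coincide → loss $0.
$13233: outcomes coincide → loss $0.
$2025: truthful payoff $0, deviation payoff −$689 → loss $689.
$6452: truthful payoff $0, deviation payoff −$5116 → loss $5116.
Total loss = $689 + $5116 = $5805.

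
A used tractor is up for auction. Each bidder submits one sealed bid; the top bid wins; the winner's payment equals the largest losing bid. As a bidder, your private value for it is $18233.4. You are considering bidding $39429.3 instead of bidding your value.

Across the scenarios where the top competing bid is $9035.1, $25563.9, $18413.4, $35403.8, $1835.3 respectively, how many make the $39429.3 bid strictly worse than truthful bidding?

The deviation hurts exactly when the highest competing bid lies strictly between $18233.4 and $39429.3 — overbidding then wins at a price above your value.
$9035.1: below both → same outcome either way.
$25563.9: inside the interval → strictly worse (loss $7330.5).
$18413.4: inside the interval → strictly worse (loss $180).
$35403.8: inside the interval → strictly worse (loss $17170.4).
$1835.3: below both → same outcome either way.
Count: 3.

3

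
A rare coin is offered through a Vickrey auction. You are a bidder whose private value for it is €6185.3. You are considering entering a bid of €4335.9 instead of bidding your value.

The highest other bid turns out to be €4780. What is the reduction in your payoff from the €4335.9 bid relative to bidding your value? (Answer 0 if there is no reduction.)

Bidding your value €6185.3: you win (since €6185.3 > €4780) and pay €4780. Payoff €1405.3.
Bidding €4335.9: you lose. Payoff €0.
The competing bid €4780 lies between your shaded bid and your value, so underbidding forfeits an item you could have won at a profitable price.
Loss from deviating = €1405.3 − (€0) = €1405.3.

€1405.3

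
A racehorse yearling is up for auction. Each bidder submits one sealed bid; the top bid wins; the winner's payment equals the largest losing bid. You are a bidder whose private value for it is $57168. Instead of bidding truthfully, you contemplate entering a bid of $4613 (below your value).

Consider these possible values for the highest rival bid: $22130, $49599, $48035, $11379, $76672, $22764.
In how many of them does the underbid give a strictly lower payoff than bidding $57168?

5

The deviation hurts exactly when the highest competing bid lies strictly between $4613 and $57168 — underbidding then forfeits a profitable win.
$22130: inside the interval → strictly worse (loss $35038).
$49599: inside the interval → strictly worse (loss $7569).
$48035: inside the interval → strictly worse (loss $9133).
$11379: inside the interval → strictly worse (loss $45789).
$76672: above both → same outcome either way.
$22764: inside the interval → strictly worse (loss $34404).
Count: 5.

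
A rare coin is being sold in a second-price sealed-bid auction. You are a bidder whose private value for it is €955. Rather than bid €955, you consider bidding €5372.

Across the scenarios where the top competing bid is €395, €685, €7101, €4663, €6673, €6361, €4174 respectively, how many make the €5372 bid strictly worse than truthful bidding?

2

The deviation hurts exactly when the highest competing bid lies strictly between €955 and €5372 — overbidding then wins at a price above your value.
€395: below both → same outcome either way.
€685: below both → same outcome either way.
€7101: above both → same outcome either way.
€4663: inside the interval → strictly worse (loss €3708).
€6673: above both → same outcome either way.
€6361: above both → same outcome either way.
€4174: inside the interval → strictly worse (loss €3219).
Count: 2.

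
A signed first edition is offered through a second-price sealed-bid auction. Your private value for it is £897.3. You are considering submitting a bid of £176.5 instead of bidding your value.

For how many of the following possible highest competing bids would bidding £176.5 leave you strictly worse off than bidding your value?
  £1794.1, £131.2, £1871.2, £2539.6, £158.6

0

The deviation hurts exactly when the highest competing bid lies strictly between £176.5 and £897.3 — underbidding then forfeits a profitable win.
£1794.1: above both → same outcome either way.
£131.2: below both → same outcome either way.
£1871.2: above both → same outcome either way.
£2539.6: above both → same outcome either way.
£158.6: below both → same outcome either way.
Count: 0.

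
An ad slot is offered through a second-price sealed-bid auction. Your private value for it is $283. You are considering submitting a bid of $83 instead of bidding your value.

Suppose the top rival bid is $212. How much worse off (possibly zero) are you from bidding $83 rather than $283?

$71

Bidding your value $283: you win (since $283 > $212) and pay $212. Payoff $71.
Bidding $83: you lose. Payoff $0.
The competing bid $212 lies between your shaded bid and your value, so underbidding forfeits an item you could have won at a profitable price.
Loss from deviating = $71 − ($0) = $71.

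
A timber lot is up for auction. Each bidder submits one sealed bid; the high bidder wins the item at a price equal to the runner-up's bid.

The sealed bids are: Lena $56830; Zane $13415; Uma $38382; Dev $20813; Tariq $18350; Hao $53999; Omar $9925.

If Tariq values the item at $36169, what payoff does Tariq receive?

$0

Highest bid: Lena at $56830, so Lena wins.
Second-highest bid: Hao at $53999 — that is the price the winner pays.
Tariq did not win, so Tariq pays nothing and receives nothing: payoff $0.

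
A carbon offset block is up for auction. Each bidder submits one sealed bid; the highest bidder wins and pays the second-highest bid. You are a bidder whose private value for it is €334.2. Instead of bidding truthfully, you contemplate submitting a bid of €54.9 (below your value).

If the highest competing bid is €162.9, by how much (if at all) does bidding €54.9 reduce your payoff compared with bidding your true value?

Bidding your value €334.2: you win (since €334.2 > €162.9) and pay €162.9. Payoff €171.3.
Bidding €54.9: you lose. Payoff €0.
The competing bid €162.9 lies between your shaded bid and your value, so underbidding forfeits an item you could have won at a profitable price.
Loss from deviating = €171.3 − (€0) = €171.3.

€171.3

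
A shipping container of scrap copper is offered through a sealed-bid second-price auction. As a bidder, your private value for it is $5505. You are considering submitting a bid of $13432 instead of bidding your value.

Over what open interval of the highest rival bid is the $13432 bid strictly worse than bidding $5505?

If the competing bid is below $5505, both bids win at the same price — no difference.
If it is above $13432, both bids lose — no difference.
If it lies strictly between $5505 and $13432, bidding your value loses (payoff 0) while bidding $13432 wins at a price above your value (payoff negative).
So the deviation strictly hurts on the open interval ($5505, $13432).

($5505, $13432)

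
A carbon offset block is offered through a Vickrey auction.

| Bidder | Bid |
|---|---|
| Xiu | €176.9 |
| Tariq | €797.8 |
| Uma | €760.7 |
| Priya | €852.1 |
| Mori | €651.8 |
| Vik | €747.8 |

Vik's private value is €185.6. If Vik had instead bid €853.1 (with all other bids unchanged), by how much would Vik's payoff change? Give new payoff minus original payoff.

The highest bid among the other bidders is €852.1; Vik's bid doesn't change that.
Original bid €747.8: Vik is not highest (top rival bid is €852.1); payoff €0.
Alternative bid €853.1: Vik is highest, pays the top rival bid €852.1; payoff €185.6 − €852.1 = −€666.5.
Change in payoff = −€666.5 − (€0) = −€666.5.

−€666.5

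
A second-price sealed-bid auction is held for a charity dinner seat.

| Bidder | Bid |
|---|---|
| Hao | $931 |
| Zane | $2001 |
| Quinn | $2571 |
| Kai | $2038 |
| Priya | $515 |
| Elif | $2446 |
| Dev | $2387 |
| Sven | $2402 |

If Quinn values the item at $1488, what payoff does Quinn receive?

−$958

Highest bid: Quinn at $2571, so Quinn wins.
Second-highest bid: Elif at $2446 — that is the price the winner pays.
Quinn's payoff = value − price = $1488 − $2446 = −$958.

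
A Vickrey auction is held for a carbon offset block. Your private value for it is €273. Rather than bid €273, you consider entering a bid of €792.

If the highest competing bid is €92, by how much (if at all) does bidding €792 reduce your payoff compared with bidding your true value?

€0

Bidding your value €273: you win (since €273 > €92) and pay €92. Payoff €181.
Bidding €792: you win and pay €92. Payoff €273 − €92 = €181.
Difference = €181 − €181 = €0; both bids lead to the same outcome because the competing bid is below both your value and your alternative bid.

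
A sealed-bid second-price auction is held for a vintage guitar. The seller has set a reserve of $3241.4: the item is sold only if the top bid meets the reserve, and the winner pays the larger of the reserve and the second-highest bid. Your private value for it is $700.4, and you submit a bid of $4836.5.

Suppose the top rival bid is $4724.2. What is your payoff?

−$4023.8

Your bid $4836.5 is the highest and exceeds the reserve.
Price = max(second-highest bid, reserve) = max($4724.2, $3241.4) = $4724.2.
Payoff = $700.4 − $4724.2 = −$4023.8.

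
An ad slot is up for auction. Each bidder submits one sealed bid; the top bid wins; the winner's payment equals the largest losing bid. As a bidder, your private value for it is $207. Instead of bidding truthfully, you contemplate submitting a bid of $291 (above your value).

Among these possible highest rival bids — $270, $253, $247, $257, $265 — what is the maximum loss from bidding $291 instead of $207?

$63

$270: truthful gives $0, deviation gives −$63 → loss $63.
$253: truthful gives $0, deviation gives −$46 → loss $46.
$247: truthful gives $0, deviation gives −$40 → loss $40.
$257: truthful gives $0, deviation gives −$50 → loss $50.
$265: truthful gives $0, deviation gives −$58 → loss $58.
Maximum loss: $63.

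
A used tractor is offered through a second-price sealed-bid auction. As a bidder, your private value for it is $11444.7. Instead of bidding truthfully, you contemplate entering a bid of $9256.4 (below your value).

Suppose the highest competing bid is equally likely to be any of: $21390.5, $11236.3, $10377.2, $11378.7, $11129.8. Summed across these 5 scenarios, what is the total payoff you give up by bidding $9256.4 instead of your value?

The deviation costs you only when the competing bid falls strictly between $9256.4 and $11444.7; elsewhere both bids give the same outcome.
$21390.5: outcomes coincide → loss $0.
$11236.3: truthful payoff $208.4, deviation payoff $0 → loss $208.4.
$10377.2: truthful payoff $1067.5, deviation payoff $0 → loss $1067.5.
$11378.7: truthful payoff $66, deviation payoff $0 → loss $66.
$11129.8: truthful payoff $314.9, deviation payoff $0 → loss $314.9.
Total loss = $208.4 + $1067.5 + $66 + $314.9 = $1656.8.

$1656.8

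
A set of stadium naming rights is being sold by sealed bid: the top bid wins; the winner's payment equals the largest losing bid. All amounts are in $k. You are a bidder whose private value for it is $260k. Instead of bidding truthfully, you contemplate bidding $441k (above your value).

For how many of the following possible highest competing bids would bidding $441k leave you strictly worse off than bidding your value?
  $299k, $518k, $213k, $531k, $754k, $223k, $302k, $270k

The deviation hurts exactly when the highest competing bid lies strictly between $260k and $441k — overbidding then wins at a price above your value.
$299k: inside the interval → strictly worse (loss $39k).
$518k: above both → same outcome either way.
$213k: below both → same outcome either way.
$531k: above both → same outcome either way.
$754k: above both → same outcome either way.
$223k: below both → same outcome either way.
$302k: inside the interval → strictly worse (loss $42k).
$270k: inside the interval → strictly worse (loss $10k).
Count: 3.

3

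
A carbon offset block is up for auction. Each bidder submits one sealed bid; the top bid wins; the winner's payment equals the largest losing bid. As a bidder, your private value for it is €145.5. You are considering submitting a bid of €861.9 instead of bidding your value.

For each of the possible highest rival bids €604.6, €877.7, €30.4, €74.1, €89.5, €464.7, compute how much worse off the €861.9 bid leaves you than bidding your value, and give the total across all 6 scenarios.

The deviation costs you only when the competing bid falls strictly between €145.5 and €861.9; elsewhere both bids give the same outcome.
€604.6: truthful payoff €0, deviation payoff −€459.1 → loss €459.1.
€877.7: outcomes coincide → loss €0.
€30.4: outcomes coincide → loss €0.
€74.1: outcomes coincide → loss €0.
€89.5: outcomes coincide → loss €0.
€464.7: truthful payoff €0, deviation payoff −€319.2 → loss €319.2.
Total loss = €459.1 + €319.2 = €778.3.

€778.3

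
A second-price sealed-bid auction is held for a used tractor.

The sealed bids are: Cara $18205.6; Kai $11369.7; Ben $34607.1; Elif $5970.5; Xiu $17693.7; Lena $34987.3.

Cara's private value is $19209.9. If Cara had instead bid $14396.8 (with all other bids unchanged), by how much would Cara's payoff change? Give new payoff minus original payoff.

$0

The highest bid among the other bidders is $34987.3; Cara's bid doesn't change that.
Original bid $18205.6: Cara is not highest (top rival bid is $34987.3); payoff $0.
Alternative bid $14396.8: Cara is not highest (top rival bid is $34987.3); payoff $0.
Change in payoff = $0 − ($0) = $0.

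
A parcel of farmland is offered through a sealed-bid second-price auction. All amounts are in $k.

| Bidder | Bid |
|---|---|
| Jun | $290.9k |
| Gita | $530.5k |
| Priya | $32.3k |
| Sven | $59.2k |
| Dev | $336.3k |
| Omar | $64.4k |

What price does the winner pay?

$336.3k

Highest bid: Gita at $530.5k, so Gita wins.
Second-highest bid: Dev at $336.3k — that is the price the winner pays.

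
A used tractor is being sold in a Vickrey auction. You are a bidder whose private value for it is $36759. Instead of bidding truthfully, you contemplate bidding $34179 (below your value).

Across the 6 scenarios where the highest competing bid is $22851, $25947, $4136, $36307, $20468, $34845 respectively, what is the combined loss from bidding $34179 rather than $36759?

The deviation costs you only when the competing bid falls strictly between $34179 and $36759; elsewhere both bids give the same outcome.
$22851: outcomes coincide → loss $0.
$25947: outcomes coincide → loss $0.
$4136: outcomes coincide → loss $0.
$36307: truthful payoff $452, deviation payoff $0 → loss $452.
$20468: outcomes coincide → loss $0.
$34845: truthful payoff $1914, deviation payoff $0 → loss $1914.
Total loss = $452 + $1914 = $2366.
Truthful bidding weakly dominates here: raising your bid can only win items priced above your value, and lowering it can only forfeit items priced below.

$2366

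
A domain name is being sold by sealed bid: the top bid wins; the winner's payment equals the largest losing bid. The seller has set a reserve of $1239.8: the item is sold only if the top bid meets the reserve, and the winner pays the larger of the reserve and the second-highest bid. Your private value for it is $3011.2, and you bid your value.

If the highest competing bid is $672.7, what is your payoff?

$1771.4

Your bid $3011.2 is the highest and exceeds the reserve.
Price = max(second-highest bid, reserve) = max($672.7, $1239.8) = $1239.8.
Payoff = $3011.2 − $1239.8 = $1771.4.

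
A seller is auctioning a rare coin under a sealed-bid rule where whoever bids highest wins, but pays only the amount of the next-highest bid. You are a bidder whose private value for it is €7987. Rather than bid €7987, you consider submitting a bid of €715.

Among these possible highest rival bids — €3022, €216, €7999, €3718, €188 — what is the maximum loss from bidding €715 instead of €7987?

€4965

€3022: truthful gives €4965, deviation gives €0 → loss €4965.
€216: same outcome either way → loss €0.
€7999: same outcome either way → loss €0.
€3718: truthful gives €4269, deviation gives €0 → loss €4269.
€188: same outcome either way → loss €0.
Maximum loss: €4965.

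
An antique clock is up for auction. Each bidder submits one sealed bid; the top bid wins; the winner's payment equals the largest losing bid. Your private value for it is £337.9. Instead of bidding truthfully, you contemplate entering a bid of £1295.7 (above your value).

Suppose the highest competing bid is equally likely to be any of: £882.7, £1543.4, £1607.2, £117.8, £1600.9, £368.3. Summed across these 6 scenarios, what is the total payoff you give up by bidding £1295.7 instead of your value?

£575.2

The deviation costs you only when the competing bid falls strictly between £337.9 and £1295.7; elsewhere both bids give the same outcome.
£882.7: truthful payoff £0, deviation payoff −£544.8 → loss £544.8.
£1543.4: outcomes coincide → loss £0.
£1607.2: outcomes coincide → loss £0.
£117.8: outcomes coincide → loss £0.
£1600.9: outcomes coincide → loss £0.
£368.3: truthful payoff £0, deviation payoff −£30.4 → loss £30.4.
Total loss = £544.8 + £30.4 = £575.2.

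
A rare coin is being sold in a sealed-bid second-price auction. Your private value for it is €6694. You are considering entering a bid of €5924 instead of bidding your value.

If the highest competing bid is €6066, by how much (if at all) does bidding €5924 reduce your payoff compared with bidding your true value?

€628

Bidding your value €6694: you win (since €6694 > €6066) and pay €6066. Payoff €628.
Bidding €5924: you lose. Payoff €0.
The competing bid €6066 lies between your shaded bid and your value, so underbidding forfeits an item you could have won at a profitable price.
Loss from deviating = €628 − (€0) = €628.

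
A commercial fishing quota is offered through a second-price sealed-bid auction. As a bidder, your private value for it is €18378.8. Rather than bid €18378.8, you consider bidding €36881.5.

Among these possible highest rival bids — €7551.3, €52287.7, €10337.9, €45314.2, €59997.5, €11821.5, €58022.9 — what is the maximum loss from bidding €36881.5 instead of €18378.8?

€7551.3: same outcome either way → loss €0.
€52287.7: same outcome either way → loss €0.
€10337.9: same outcome either way → loss €0.
€45314.2: same outcome either way → loss €0.
€59997.5: same outcome either way → loss €0.
€11821.5: same outcome either way → loss €0.
€58022.9: same outcome either way → loss €0.
Maximum loss: €0.

€0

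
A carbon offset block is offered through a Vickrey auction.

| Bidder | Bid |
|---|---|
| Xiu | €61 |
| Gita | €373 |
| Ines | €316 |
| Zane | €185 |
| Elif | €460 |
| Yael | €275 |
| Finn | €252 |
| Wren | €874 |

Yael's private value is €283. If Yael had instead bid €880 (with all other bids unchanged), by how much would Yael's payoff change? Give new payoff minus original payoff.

−€591

The highest bid among the other bidders is €874; Yael's bid doesn't change that.
Original bid €275: Yael is not highest (top rival bid is €874); payoff €0.
Alternative bid €880: Yael is highest, pays the top rival bid €874; payoff €283 − €874 = −€591.
Change in payoff = −€591 − (€0) = −€591.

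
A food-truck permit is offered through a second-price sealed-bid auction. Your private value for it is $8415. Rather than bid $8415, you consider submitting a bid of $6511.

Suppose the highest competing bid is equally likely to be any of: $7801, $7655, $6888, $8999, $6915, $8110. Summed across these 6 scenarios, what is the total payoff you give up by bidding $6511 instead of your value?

The deviation costs you only when the competing bid falls strictly between $6511 and $8415; elsewhere both bids give the same outcome.
$7801: truthful payoff $614, deviation payoff $0 → loss $614.
$7655: truthful payoff $760, deviation payoff $0 → loss $760.
$6888: truthful payoff $1527, deviation payoff $0 → loss $1527.
$8999: outcomes coincide → loss $0.
$6915: truthful payoff $1500, deviation payoff $0 → loss $1500.
$8110: truthful payoff $305, deviation payoff $0 → loss $305.
Total loss = $614 + $760 + $1527 + $1500 + $305 = $4706.

$4706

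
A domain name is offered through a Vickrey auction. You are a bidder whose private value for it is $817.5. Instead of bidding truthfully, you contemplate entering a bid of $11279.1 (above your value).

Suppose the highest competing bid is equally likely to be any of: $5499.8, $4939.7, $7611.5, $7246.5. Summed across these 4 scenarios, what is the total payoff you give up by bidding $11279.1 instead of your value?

The deviation costs you only when the competing bid falls strictly between $817.5 and $11279.1; elsewhere both bids give the same outcome.
$5499.8: truthful payoff $0, deviation payoff −$4682.3 → loss $4682.3.
$4939.7: truthful payoff $0, deviation payoff −$4122.2 → loss $4122.2.
$7611.5: truthful payoff $0, deviation payoff −$6794 → loss $6794.
$7246.5: truthful payoff $0, deviation payoff −$6429 → loss $6429.
Total loss = $4682.3 + $4122.2 + $6794 + $6429 = $22027.5.

$22027.5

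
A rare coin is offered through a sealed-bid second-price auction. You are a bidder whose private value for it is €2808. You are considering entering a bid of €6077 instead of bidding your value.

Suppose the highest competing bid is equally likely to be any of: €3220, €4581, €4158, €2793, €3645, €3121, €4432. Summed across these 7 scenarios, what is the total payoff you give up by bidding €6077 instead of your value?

€6309

The deviation costs you only when the competing bid falls strictly between €2808 and €6077; elsewhere both bids give the same outcome.
€3220: truthful payoff €0, deviation payoff −€412 → loss €412.
€4581: truthful payoff €0, deviation payoff −€1773 → loss €1773.
€4158: truthful payoff €0, deviation payoff −€1350 → loss €1350.
€2793: outcomes coincide → loss €0.
€3645: truthful payoff €0, deviation payoff −€837 → loss €837.
€3121: truthful payoff €0, deviation payoff −€313 → loss €313.
€4432: truthful payoff €0, deviation payoff −€1624 → loss €1624.
Total loss = €412 + €1773 + €1350 + €837 + €313 + €1624 = €6309.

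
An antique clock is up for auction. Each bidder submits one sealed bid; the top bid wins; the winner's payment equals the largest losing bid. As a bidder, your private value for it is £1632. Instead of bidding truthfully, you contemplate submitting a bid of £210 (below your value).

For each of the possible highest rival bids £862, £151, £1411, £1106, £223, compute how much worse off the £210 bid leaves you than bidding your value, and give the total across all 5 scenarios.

The deviation costs you only when the competing bid falls strictly between £210 and £1632; elsewhere both bids give the same outcome.
£862: truthful payoff £770, deviation payoff £0 → loss £770.
£151: outcomes coincide → loss £0.
£1411: truthful payoff £221, deviation payoff £0 → loss £221.
£1106: truthful payoff £526, deviation payoff £0 → loss £526.
£223: truthful payoff £1409, deviation payoff £0 → loss £1409.
Total loss = £770 + £221 + £526 + £1409 = £2926.
In a second-price auction your bid sets only whether you win, not what you pay, so bidding your true value is weakly dominant.

£2926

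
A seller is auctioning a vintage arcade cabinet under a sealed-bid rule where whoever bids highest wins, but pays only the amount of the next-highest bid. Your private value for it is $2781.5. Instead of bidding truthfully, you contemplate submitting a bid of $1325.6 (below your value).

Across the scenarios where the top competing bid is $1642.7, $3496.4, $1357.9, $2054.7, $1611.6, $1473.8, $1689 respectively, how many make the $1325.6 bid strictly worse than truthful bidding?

The deviation hurts exactly when the highest competing bid lies strictly between $1325.6 and $2781.5 — underbidding then forfeits a profitable win.
$1642.7: inside the interval → strictly worse (loss $1138.8).
$3496.4: above both → same outcome either way.
$1357.9: inside the interval → strictly worse (loss $1423.6).
$2054.7: inside the interval → strictly worse (loss $726.8).
$1611.6: inside the interval → strictly worse (loss $1169.9).
$1473.8: inside the interval → strictly worse (loss $1307.7).
$1689: inside the interval → strictly worse (loss $1092.5).
Count: 6.

6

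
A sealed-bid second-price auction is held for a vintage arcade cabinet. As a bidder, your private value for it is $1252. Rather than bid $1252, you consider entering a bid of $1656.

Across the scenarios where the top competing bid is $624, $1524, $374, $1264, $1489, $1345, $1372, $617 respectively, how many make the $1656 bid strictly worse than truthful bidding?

5

The deviation hurts exactly when the highest competing bid lies strictly between $1252 and $1656 — overbidding then wins at a price above your value.
$624: below both → same outcome either way.
$1524: inside the interval → strictly worse (loss $272).
$374: below both → same outcome either way.
$1264: inside the interval → strictly worse (loss $12).
$1489: inside the interval → strictly worse (loss $237).
$1345: inside the interval → strictly worse (loss $93).
$1372: inside the interval → strictly worse (loss $120).
$617: below both → same outcome either way.
Count: 5.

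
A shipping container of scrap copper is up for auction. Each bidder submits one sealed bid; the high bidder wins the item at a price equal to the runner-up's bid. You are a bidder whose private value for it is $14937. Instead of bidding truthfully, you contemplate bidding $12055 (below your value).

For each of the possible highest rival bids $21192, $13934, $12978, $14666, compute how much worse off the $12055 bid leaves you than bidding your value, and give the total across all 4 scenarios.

The deviation costs you only when the competing bid falls strictly between $12055 and $14937; elsewhere both bids give the same outcome.
$21192: outcomes coincide → loss $0.
$13934: truthful payoff $1003, deviation payoff $0 → loss $1003.
$12978: truthful payoff $1959, deviation payoff $0 → loss $1959.
$14666: truthful payoff $271, deviation payoff $0 → loss $271.
Total loss = $1003 + $1959 + $271 = $3233.

$3233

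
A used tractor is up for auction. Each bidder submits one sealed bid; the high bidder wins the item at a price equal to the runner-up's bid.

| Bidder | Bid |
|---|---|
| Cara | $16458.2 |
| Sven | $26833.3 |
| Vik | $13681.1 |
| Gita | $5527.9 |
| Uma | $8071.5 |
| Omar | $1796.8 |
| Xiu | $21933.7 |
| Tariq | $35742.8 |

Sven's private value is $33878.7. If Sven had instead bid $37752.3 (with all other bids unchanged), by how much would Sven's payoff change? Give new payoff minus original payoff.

The highest bid among the other bidders is $35742.8; Sven's bid doesn't change that.
Original bid $26833.3: Sven is not highest (top rival bid is $35742.8); payoff $0.
Alternative bid $37752.3: Sven is highest, pays the top rival bid $35742.8; payoff $33878.7 − $35742.8 = −$1864.1.
Change in payoff = −$1864.1 − ($0) = −$1864.1.

−$1864.1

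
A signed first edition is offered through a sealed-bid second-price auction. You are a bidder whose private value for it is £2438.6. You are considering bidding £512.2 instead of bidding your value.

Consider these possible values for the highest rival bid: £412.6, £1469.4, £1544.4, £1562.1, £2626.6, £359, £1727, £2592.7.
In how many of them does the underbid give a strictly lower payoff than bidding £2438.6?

4

The deviation hurts exactly when the highest competing bid lies strictly between £512.2 and £2438.6 — underbidding then forfeits a profitable win.
£412.6: below both → same outcome either way.
£1469.4: inside the interval → strictly worse (loss £969.2).
£1544.4: inside the interval → strictly worse (loss £894.2).
£1562.1: inside the interval → strictly worse (loss £876.5).
£2626.6: above both → same outcome either way.
£359: below both → same outcome either way.
£1727: inside the interval → strictly worse (loss £711.6).
£2592.7: above both → same outcome either way.
Count: 4.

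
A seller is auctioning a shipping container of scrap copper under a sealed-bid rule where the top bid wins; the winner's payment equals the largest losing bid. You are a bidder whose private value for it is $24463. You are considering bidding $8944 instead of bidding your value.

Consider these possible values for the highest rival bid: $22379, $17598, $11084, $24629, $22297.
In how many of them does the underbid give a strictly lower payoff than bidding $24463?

4

The deviation hurts exactly when the highest competing bid lies strictly between $8944 and $24463 — underbidding then forfeits a profitable win.
$22379: inside the interval → strictly worse (loss $2084).
$17598: inside the interval → strictly worse (loss $6865).
$11084: inside the interval → strictly worse (loss $13379).
$24629: above both → same outcome either way.
$22297: inside the interval → strictly worse (loss $2166).
Count: 4.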